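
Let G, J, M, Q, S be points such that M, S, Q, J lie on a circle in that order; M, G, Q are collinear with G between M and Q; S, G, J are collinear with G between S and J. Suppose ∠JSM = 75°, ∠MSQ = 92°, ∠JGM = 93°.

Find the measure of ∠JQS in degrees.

1. ∠JQM = 75°  [same arc MJ]
2. ∠MJQ = 88°  [cyclic MSQJ, opposite ∠S+∠J]
3. ∠JGQ = 87°  [linear pair at G on MQ]
4. ∠JMQ = 17°  [△MQJ]
5. ∠QJS = 18°  [△QGJ]
6. ∠JSQ = 17°  [same arc QJ]
7. ∠JQS = 145°  [△SQJ]

∠JQS = 145°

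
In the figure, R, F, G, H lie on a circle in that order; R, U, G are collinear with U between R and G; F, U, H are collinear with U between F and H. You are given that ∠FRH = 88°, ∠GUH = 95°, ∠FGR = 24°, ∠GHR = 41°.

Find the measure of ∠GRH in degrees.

∠GRH = 71°

1. ∠HUR = 85°  [linear pair at U on RG]
2. ∠FHR = 24°  [same arc RF]
3. ∠GRH = 71°  [△RUH]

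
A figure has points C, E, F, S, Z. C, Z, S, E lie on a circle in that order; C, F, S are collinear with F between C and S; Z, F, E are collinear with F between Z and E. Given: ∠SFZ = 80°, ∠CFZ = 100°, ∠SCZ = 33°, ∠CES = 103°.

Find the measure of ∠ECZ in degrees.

∠ECZ = 63°

1. ∠CZE = 47°  [△CFZ]
2. ∠CZS = 77°  [cyclic CZSE, opposite ∠Z+∠E]
3. ∠CSZ = 70°  [△CZS]
4. ∠CEZ = 70°  [same arc CZ]
5. ∠ECZ = 63°  [△CZE]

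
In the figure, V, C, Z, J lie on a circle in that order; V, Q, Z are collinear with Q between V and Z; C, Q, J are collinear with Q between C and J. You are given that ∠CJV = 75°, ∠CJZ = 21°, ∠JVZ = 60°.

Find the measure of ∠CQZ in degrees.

∠CQZ = 45°

1. ∠CZV = 75°  [same arc VC]
2. ∠JCZ = 60°  [same arc ZJ]
3. ∠CQZ = 45°  [△CQZ]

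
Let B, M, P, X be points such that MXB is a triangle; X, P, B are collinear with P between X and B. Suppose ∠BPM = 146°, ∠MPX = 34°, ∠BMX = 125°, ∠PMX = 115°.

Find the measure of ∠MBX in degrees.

∠MBX = 24°

1. ∠MXP = 31°  [△MXP]
2. ∠BXM = 31°  [P on ray XB]
3. ∠MBX = 24°  [△MXB]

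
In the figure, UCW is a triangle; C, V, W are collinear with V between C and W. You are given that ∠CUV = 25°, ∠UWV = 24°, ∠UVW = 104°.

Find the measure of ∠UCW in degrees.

∠UCW = 79°

1. ∠CVU = 76°  [linear pair at V on CW]
2. ∠UCV = 79°  [△UCV]
3. ∠UCW = 79°  [V on ray CW]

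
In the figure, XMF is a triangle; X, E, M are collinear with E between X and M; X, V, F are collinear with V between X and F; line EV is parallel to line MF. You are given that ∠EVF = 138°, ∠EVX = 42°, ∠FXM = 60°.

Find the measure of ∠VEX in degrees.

1. ∠MFX = 42°  [EV∥MF, corresponding at V]
2. ∠FMX = 78°  [△XMF]
3. ∠VEX = 78°  [EV∥MF, corresponding at E]

∠VEX = 78°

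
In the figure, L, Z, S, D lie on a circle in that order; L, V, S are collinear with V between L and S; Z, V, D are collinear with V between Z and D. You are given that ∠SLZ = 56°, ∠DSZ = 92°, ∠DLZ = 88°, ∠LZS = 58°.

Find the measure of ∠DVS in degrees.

∠DVS = 98°

1. ∠SDZ = 56°  [same arc ZS]
2. ∠DZS = 32°  [△ZSD]
3. ∠LDS = 122°  [cyclic LZSD, opposite ∠Z+∠D]
4. ∠DLS = 32°  [same arc SD]
5. ∠DSL = 26°  [△LSD]
6. ∠DVS = 98°  [△SVD]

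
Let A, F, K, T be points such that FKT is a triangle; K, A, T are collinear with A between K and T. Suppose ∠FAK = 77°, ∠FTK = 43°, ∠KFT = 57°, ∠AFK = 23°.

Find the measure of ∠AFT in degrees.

1. ∠FAT = 103°  [linear pair at A on KT]
2. ∠ATF = 43°  [A on ray TK]
3. ∠AFT = 34°  [△FAT]

∠AFT = 34°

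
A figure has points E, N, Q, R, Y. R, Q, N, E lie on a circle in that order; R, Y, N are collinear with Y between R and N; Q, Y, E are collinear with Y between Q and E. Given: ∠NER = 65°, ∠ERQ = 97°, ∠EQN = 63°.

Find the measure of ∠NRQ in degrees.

∠NRQ = 34°

1. ∠ENQ = 83°  [cyclic RQNE, opposite ∠R+∠N]
2. ∠NEQ = 34°  [△QNE]
3. ∠NRQ = 34°  [same arc QN]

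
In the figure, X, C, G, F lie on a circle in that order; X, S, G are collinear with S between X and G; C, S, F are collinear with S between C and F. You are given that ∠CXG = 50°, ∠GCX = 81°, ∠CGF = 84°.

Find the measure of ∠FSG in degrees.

1. ∠CFG = 50°  [same arc CG]
2. ∠CGX = 49°  [△XCG]
3. ∠FCG = 46°  [△CGF]
4. ∠CFX = 49°  [same arc XC]
5. ∠FXG = 46°  [same arc GF]
6. ∠FSX = 85°  [△XSF]
7. ∠FSG = 95°  [linear pair at S on XG]

∠FSG = 95°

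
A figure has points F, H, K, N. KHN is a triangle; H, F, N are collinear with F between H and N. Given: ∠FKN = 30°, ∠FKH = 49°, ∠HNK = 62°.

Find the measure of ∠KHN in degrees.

∠KHN = 39°

1. ∠FNK = 62°  [F on ray NH]
2. ∠KFN = 88°  [△KFN]
3. ∠HFK = 92°  [linear pair at F on HN]
4. ∠FHK = 39°  [△KHF]
5. ∠KHN = 39°  [F on ray HN]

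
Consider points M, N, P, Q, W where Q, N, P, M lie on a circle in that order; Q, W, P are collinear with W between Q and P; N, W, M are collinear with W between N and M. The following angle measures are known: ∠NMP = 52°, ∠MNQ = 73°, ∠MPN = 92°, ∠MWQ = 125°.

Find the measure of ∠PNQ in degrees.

∠PNQ = 109°

1. ∠NQP = 52°  [same arc NP]
2. ∠MNP = 36°  [△NPM]
3. ∠NWP = 125°  [vertical angles at W]
4. ∠NPQ = 19°  [△NWP]
5. ∠PNQ = 109°  [△QNP]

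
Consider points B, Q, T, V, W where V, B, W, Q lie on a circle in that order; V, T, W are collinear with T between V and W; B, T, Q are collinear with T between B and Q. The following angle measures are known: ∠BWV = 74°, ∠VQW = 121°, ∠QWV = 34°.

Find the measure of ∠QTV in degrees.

1. ∠BQV = 74°  [same arc VB]
2. ∠QVW = 25°  [△VWQ]
3. ∠QTV = 81°  [△VTQ]

∠QTV = 81°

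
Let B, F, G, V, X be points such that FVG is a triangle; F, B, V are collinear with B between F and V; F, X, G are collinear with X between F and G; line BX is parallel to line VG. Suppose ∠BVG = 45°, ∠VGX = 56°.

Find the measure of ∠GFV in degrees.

1. ∠FVG = 45°  [B on ray VF]
2. ∠FGV = 56°  [X on ray GF]
3. ∠GFV = 79°  [△FVG]

∠GFV = 79°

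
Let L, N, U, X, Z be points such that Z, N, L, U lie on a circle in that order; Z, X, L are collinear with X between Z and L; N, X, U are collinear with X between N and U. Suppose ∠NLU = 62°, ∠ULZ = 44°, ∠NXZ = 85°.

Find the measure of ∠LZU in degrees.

∠LZU = 67°

1. ∠NZU = 118°  [cyclic ZNLU, opposite ∠Z+∠L]
2. ∠UNZ = 44°  [same arc ZU]
3. ∠LXU = 85°  [vertical angles at X]
4. ∠NUZ = 18°  [△ZNU]
5. ∠UXZ = 95°  [linear pair at X on ZL]
6. ∠LZU = 67°  [△ZXU]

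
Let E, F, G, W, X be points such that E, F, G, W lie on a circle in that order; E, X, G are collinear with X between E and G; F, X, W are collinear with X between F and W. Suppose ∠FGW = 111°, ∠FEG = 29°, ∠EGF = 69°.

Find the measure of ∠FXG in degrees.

1. ∠FWG = 29°  [same arc FG]
2. ∠GFW = 40°  [△FGW]
3. ∠FXG = 71°  [△FXG]

∠FXG = 71°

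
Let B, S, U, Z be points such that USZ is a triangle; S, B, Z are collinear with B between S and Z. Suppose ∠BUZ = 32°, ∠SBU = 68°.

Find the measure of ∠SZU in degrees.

∠SZU = 36°

1. ∠UBZ = 112°  [linear pair at B on SZ]
2. ∠BZU = 36°  [△UBZ]
3. ∠SZU = 36°  [B on ray ZS]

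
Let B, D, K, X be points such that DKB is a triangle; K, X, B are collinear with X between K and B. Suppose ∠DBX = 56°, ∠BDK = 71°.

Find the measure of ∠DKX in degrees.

1. ∠DBK = 56°  [X on ray BK]
2. ∠BKD = 53°  [△DKB]
3. ∠DKX = 53°  [X on ray KB]

∠DKX = 53°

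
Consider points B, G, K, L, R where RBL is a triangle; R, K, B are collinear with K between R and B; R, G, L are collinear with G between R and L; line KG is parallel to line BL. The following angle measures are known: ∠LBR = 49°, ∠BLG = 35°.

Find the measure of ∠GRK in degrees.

∠GRK = 96°

1. ∠BLR = 35°  [G on ray LR]
2. ∠BRL = 96°  [△RBL]
3. ∠GRK = 96°  [K on RB, G on RL]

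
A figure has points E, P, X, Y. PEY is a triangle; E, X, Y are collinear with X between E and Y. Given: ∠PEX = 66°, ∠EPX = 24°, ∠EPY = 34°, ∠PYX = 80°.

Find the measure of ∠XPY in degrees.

1. ∠EXP = 90°  [△PEX]
2. ∠PXY = 90°  [linear pair at X on EY]
3. ∠XPY = 10°  [△PXY]

∠XPY = 10°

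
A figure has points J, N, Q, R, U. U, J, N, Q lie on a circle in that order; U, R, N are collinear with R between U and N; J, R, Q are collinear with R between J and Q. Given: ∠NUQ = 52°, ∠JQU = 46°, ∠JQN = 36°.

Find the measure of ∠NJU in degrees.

1. ∠JNU = 46°  [same arc UJ]
2. ∠JUN = 36°  [same arc JN]
3. ∠NJU = 98°  [△UJN]

∠NJU = 98°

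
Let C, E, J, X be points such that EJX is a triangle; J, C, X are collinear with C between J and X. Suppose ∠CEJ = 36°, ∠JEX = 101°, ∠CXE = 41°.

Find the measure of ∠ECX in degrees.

1. ∠EXJ = 41°  [C on ray XJ]
2. ∠EJX = 38°  [△EJX]
3. ∠CJE = 38°  [C on ray JX]
4. ∠ECJ = 106°  [△EJC]
5. ∠ECX = 74°  [linear pair at C on JX]

∠ECX = 74°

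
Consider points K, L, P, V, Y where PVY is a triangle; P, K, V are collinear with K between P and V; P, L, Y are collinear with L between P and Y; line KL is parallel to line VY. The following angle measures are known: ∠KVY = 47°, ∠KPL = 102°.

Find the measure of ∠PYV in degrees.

∠PYV = 31°

1. ∠PVY = 47°  [K on ray VP]
2. ∠VPY = 102°  [K on PV, L on PY]
3. ∠PYV = 31°  [△PVY]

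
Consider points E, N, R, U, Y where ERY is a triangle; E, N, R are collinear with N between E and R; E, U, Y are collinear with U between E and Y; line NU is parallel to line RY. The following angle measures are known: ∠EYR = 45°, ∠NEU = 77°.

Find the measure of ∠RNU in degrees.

1. ∠EUN = 45°  [NU∥RY, corresponding at U]
2. ∠ENU = 58°  [△ENU]
3. ∠RNU = 122°  [linear pair at N on ER]

∠RNU = 122°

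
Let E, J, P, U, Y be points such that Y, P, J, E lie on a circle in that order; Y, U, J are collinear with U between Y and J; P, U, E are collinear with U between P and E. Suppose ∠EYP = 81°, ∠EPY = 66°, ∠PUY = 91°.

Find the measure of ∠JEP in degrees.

1. ∠EJY = 66°  [same arc YE]
2. ∠EUJ = 91°  [vertical angles at U]
3. ∠JEP = 23°  [△JUE]

∠JEP = 23°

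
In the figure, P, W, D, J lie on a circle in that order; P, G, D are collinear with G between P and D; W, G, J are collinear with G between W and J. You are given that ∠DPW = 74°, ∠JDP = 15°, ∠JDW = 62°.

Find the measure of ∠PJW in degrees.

∠PJW = 47°

1. ∠JWP = 15°  [same arc PJ]
2. ∠JPW = 118°  [cyclic PWDJ, opposite ∠P+∠D]
3. ∠PJW = 47°  [△PWJ]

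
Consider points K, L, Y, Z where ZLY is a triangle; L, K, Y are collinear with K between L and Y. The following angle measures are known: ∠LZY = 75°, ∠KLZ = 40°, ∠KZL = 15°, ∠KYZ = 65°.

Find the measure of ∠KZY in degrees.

∠KZY = 60°

1. ∠LKZ = 125°  [△ZLK]
2. ∠YKZ = 55°  [linear pair at K on LY]
3. ∠KZY = 60°  [△ZKY]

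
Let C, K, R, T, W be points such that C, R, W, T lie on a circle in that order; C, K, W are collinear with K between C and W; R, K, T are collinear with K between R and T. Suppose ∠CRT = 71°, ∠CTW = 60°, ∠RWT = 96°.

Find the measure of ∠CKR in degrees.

1. ∠CWT = 71°  [same arc CT]
2. ∠TCW = 49°  [△CWT]
3. ∠TRW = 49°  [same arc WT]
4. ∠RTW = 35°  [△RWT]
5. ∠RCW = 35°  [same arc RW]
6. ∠CKR = 74°  [△CKR]

∠CKR = 74°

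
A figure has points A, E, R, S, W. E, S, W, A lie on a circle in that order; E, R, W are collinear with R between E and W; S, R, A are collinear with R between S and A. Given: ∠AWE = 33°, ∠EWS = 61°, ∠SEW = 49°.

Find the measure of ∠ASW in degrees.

∠ASW = 37°

1. ∠ASE = 33°  [same arc EA]
2. ∠ERS = 98°  [△ERS]
3. ∠SRW = 82°  [linear pair at R on EW]
4. ∠ASW = 37°  [△SRW]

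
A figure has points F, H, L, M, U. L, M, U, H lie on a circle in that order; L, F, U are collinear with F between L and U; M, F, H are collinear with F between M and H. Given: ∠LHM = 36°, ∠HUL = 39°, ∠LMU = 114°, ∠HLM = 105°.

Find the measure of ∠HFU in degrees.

1. ∠LUM = 36°  [same arc LM]
2. ∠HML = 39°  [△LMH]
3. ∠MLU = 30°  [△LMU]
4. ∠LFM = 111°  [△LFM]
5. ∠HFU = 111°  [vertical angles at F]

∠HFU = 111°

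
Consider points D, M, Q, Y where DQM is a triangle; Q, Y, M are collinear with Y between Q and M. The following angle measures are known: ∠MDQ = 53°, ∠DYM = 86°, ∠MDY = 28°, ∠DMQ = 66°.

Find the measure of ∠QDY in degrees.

∠QDY = 25°

1. ∠DQM = 61°  [△DQM]
2. ∠DYQ = 94°  [linear pair at Y on QM]
3. ∠DQY = 61°  [Y on ray QM]
4. ∠QDY = 25°  [△DQY]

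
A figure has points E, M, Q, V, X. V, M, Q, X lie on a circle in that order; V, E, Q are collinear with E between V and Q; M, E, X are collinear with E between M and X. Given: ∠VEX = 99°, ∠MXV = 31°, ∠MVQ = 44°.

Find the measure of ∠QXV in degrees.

∠QXV = 75°

1. ∠QEX = 81°  [linear pair at E on VQ]
2. ∠QVX = 50°  [△VEX]
3. ∠MXQ = 44°  [same arc MQ]
4. ∠VQX = 55°  [△QEX]
5. ∠QXV = 75°  [△VQX]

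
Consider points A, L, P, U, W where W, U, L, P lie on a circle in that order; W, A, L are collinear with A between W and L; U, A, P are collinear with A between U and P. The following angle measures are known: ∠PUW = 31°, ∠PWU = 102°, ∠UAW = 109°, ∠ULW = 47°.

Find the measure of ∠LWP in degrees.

1. ∠LAU = 71°  [linear pair at A on WL]
2. ∠LUP = 62°  [△UAL]
3. ∠LWP = 62°  [same arc LP]

∠LWP = 62°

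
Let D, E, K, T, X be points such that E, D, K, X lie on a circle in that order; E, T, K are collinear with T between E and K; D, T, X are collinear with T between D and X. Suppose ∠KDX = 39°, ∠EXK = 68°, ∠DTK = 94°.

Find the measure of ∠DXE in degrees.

1. ∠KEX = 39°  [same arc KX]
2. ∠ETX = 94°  [vertical angles at T]
3. ∠DXE = 47°  [△ETX]

∠DXE = 47°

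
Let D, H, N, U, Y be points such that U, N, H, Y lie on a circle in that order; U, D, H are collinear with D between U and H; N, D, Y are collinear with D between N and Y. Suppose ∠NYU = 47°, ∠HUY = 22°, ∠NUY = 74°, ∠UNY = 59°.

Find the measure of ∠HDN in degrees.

1. ∠NHU = 47°  [same arc UN]
2. ∠HNY = 22°  [same arc HY]
3. ∠HDN = 111°  [△NDH]

∠HDN = 111°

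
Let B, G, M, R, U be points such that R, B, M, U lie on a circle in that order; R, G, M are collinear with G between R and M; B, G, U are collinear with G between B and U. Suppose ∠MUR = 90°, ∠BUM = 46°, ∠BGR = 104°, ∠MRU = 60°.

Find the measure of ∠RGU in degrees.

∠RGU = 76°

1. ∠RMU = 30°  [△RMU]
2. ∠MGU = 104°  [△MGU]
3. ∠RGU = 76°  [linear pair at G on RM]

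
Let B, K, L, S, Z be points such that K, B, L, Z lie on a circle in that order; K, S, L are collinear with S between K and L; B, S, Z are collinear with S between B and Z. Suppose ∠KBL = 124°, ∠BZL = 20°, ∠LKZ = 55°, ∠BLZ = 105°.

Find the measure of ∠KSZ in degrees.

1. ∠BKL = 20°  [same arc BL]
2. ∠LBZ = 55°  [△BLZ]
3. ∠BLK = 36°  [△KBL]
4. ∠BSL = 89°  [△BSL]
5. ∠KSZ = 89°  [vertical angles at S]

∠KSZ = 89°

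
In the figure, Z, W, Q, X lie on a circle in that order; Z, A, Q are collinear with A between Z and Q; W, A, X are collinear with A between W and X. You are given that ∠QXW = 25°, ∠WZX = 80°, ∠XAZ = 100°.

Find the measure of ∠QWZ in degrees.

1. ∠QZW = 25°  [same arc WQ]
2. ∠WQX = 100°  [cyclic ZWQX, opposite ∠Z+∠Q]
3. ∠QAW = 100°  [vertical angles at A]
4. ∠QWX = 55°  [△WQX]
5. ∠WQZ = 25°  [△WAQ]
6. ∠QWZ = 130°  [△ZWQ]

∠QWZ = 130°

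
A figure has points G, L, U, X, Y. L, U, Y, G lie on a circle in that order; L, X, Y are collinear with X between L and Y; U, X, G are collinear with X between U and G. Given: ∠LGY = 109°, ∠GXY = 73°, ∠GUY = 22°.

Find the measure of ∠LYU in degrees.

∠LYU = 51°

1. ∠LXU = 73°  [vertical angles at X]
2. ∠UXY = 107°  [linear pair at X on LY]
3. ∠LYU = 51°  [△UXY]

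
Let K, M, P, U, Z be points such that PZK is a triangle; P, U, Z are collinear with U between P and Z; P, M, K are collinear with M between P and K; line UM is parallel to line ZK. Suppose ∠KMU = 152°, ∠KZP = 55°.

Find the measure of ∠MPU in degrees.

∠MPU = 97°

1. ∠PMU = 28°  [linear pair at M on PK]
2. ∠MUP = 55°  [UM∥ZK, corresponding at U]
3. ∠MPU = 97°  [△PUM]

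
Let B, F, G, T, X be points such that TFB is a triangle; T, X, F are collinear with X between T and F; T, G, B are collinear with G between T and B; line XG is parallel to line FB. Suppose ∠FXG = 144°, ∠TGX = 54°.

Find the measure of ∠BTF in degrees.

∠BTF = 90°

1. ∠GXT = 36°  [linear pair at X on TF]
2. ∠GTX = 90°  [△TXG]
3. ∠BTF = 90°  [X on TF, G on TB]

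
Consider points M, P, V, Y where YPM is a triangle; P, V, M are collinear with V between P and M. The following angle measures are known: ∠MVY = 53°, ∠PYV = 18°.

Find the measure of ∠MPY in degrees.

∠MPY = 35°

1. ∠PVY = 127°  [linear pair at V on PM]
2. ∠VPY = 35°  [△YPV]
3. ∠MPY = 35°  [V on ray PM]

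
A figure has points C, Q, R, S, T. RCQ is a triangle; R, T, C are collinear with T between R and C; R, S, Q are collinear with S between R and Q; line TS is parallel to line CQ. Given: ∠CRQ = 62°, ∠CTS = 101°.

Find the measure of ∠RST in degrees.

1. ∠SRT = 62°  [T on RC, S on RQ]
2. ∠RTS = 79°  [linear pair at T on RC]
3. ∠RST = 39°  [△RTS]

∠RST = 39°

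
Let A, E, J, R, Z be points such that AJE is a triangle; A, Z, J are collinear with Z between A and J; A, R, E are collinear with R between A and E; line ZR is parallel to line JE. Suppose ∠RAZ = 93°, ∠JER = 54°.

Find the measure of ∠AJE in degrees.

1. ∠EAJ = 93°  [Z on AJ, R on AE]
2. ∠AEJ = 54°  [R on ray EA]
3. ∠AJE = 33°  [△AJE]

∠AJE = 33°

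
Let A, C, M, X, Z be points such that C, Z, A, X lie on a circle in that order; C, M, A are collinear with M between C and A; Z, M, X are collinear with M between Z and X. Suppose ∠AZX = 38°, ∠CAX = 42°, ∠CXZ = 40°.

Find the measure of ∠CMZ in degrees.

1. ∠ACX = 38°  [same arc AX]
2. ∠CZX = 42°  [same arc CX]
3. ∠AXC = 100°  [△CAX]
4. ∠CAZ = 40°  [same arc CZ]
5. ∠AZC = 80°  [cyclic CZAX, opposite ∠Z+∠X]
6. ∠ACZ = 60°  [△CZA]
7. ∠CMZ = 78°  [△CMZ]

∠CMZ = 78°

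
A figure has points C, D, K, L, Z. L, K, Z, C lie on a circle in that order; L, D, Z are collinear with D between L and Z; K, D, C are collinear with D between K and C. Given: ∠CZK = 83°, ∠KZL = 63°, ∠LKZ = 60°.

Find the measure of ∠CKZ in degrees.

1. ∠KLZ = 57°  [△LKZ]
2. ∠KCZ = 57°  [same arc KZ]
3. ∠CKZ = 40°  [△KZC]

∠CKZ = 40°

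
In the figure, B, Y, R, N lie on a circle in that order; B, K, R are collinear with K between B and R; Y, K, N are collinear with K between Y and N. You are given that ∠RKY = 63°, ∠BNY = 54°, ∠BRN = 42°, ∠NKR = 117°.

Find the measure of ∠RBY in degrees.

1. ∠BKY = 117°  [linear pair at K on BR]
2. ∠BYN = 42°  [same arc BN]
3. ∠RBY = 21°  [△BKY]

∠RBY = 21°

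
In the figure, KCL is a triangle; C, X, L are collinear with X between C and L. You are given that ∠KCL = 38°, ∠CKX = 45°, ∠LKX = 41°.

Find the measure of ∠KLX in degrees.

1. ∠KCX = 38°  [X on ray CL]
2. ∠CXK = 97°  [△KCX]
3. ∠KXL = 83°  [linear pair at X on CL]
4. ∠KLX = 56°  [△KXL]

∠KLX = 56°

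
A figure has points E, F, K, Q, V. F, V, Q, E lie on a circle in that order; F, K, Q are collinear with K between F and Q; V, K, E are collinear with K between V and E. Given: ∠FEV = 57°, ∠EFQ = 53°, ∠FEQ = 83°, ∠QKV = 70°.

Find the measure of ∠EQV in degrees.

∠EQV = 101°

1. ∠EKF = 70°  [△FKE]
2. ∠EVQ = 53°  [same arc QE]
3. ∠EQF = 44°  [△FQE]
4. ∠EKQ = 110°  [linear pair at K on FQ]
5. ∠QEV = 26°  [△QKE]
6. ∠EQV = 101°  [△VQE]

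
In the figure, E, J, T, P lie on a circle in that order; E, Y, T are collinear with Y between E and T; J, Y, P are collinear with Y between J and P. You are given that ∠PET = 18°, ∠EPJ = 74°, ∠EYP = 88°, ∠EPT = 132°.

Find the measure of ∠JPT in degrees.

∠JPT = 58°

1. ∠ETP = 30°  [△ETP]
2. ∠PYT = 92°  [linear pair at Y on ET]
3. ∠JPT = 58°  [△TYP]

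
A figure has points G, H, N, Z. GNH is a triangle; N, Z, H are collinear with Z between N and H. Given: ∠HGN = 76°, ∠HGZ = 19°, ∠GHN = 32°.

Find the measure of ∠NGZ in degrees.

1. ∠GNH = 72°  [△GNH]
2. ∠GHZ = 32°  [Z on ray HN]
3. ∠GNZ = 72°  [Z on ray NH]
4. ∠GZH = 129°  [△GZH]
5. ∠GZN = 51°  [linear pair at Z on NH]
6. ∠NGZ = 57°  [△GNZ]

∠NGZ = 57°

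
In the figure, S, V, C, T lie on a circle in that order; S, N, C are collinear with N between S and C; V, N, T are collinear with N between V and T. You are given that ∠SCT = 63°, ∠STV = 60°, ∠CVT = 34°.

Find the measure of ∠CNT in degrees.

∠CNT = 94°

1. ∠CST = 34°  [same arc CT]
2. ∠SNT = 86°  [△SNT]
3. ∠CNT = 94°  [linear pair at N on SC]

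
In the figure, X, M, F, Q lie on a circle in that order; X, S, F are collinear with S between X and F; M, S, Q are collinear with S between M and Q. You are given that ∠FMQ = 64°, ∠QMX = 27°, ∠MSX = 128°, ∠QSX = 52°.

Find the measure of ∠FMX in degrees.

1. ∠FXQ = 64°  [same arc FQ]
2. ∠QFX = 27°  [same arc XQ]
3. ∠FQX = 89°  [△XFQ]
4. ∠FMX = 91°  [cyclic XMFQ, opposite ∠M+∠Q]

∠FMX = 91°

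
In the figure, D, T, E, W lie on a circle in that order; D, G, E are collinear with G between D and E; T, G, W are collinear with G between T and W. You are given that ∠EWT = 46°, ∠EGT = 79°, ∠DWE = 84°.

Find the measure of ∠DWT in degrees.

∠DWT = 38°

1. ∠EDT = 46°  [same arc TE]
2. ∠DTE = 96°  [cyclic DTEW, opposite ∠T+∠W]
3. ∠DET = 38°  [△DTE]
4. ∠DWT = 38°  [same arc DT]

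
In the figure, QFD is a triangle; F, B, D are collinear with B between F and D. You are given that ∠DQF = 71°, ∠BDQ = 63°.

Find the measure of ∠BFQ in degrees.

1. ∠FDQ = 63°  [B on ray DF]
2. ∠DFQ = 46°  [△QFD]
3. ∠BFQ = 46°  [B on ray FD]

∠BFQ = 46°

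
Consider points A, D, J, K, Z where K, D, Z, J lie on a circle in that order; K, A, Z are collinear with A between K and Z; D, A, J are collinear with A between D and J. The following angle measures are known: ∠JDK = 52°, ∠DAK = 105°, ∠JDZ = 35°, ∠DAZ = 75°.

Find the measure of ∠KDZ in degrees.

1. ∠DKZ = 23°  [△KAD]
2. ∠DZK = 70°  [△DAZ]
3. ∠KDZ = 87°  [△KDZ]

∠KDZ = 87°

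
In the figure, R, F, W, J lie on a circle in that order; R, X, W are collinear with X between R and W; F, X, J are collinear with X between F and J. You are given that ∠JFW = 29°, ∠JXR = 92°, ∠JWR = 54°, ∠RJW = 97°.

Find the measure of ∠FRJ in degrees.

∠FRJ = 67°

1. ∠JRW = 29°  [same arc WJ]
2. ∠FJR = 59°  [△RXJ]
3. ∠JFR = 54°  [same arc RJ]
4. ∠FRJ = 67°  [△RFJ]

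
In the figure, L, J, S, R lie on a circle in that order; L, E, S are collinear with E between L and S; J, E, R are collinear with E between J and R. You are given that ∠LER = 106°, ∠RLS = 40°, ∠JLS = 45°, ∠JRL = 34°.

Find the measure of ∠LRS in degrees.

1. ∠RES = 74°  [linear pair at E on LS]
2. ∠JRS = 45°  [same arc JS]
3. ∠LSR = 61°  [△SER]
4. ∠LRS = 79°  [△LSR]

∠LRS = 79°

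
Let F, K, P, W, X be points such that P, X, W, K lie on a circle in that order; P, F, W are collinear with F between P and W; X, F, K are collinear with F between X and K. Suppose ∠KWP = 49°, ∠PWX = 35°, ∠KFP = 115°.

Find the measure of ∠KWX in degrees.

∠KWX = 84°

1. ∠KXP = 49°  [same arc PK]
2. ∠PKX = 35°  [same arc PX]
3. ∠KPX = 96°  [△PXK]
4. ∠KWX = 84°  [cyclic PXWK, opposite ∠P+∠W]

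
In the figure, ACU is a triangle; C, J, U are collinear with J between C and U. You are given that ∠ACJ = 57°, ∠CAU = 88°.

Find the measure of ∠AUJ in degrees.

∠AUJ = 35°

1. ∠ACU = 57°  [J on ray CU]
2. ∠AUC = 35°  [△ACU]
3. ∠AUJ = 35°  [J on ray UC]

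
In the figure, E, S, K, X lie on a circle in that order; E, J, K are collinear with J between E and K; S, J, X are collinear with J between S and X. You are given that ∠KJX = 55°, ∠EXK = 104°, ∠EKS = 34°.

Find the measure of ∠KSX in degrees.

∠KSX = 21°

1. ∠EJS = 55°  [vertical angles at J]
2. ∠KJS = 125°  [linear pair at J on EK]
3. ∠KSX = 21°  [△SJK]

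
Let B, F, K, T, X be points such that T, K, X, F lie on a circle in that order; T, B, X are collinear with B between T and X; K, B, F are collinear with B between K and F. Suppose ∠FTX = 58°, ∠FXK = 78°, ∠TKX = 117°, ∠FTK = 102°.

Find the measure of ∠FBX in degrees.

1. ∠FKX = 58°  [same arc XF]
2. ∠KFX = 44°  [△KXF]
3. ∠TFX = 63°  [cyclic TKXF, opposite ∠K+∠F]
4. ∠FXT = 59°  [△TXF]
5. ∠FBX = 77°  [△XBF]

∠FBX = 77°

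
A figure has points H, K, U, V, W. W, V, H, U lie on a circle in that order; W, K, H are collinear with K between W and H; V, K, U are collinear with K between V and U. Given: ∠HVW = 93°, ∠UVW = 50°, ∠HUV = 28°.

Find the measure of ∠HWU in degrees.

∠HWU = 43°

1. ∠HUW = 87°  [cyclic WVHU, opposite ∠V+∠U]
2. ∠UHW = 50°  [same arc WU]
3. ∠HWU = 43°  [△WHU]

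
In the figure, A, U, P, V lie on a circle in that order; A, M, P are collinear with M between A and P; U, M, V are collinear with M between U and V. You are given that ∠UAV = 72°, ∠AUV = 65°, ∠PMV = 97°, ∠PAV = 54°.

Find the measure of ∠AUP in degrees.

∠AUP = 119°

1. ∠APV = 65°  [same arc AV]
2. ∠AVP = 61°  [△APV]
3. ∠AUP = 119°  [cyclic AUPV, opposite ∠U+∠V]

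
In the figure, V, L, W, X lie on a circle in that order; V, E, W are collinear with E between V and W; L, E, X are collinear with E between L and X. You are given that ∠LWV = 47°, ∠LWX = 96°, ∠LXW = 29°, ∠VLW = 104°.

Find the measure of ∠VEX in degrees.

∠VEX = 78°

1. ∠LXV = 47°  [same arc VL]
2. ∠WLX = 55°  [△LWX]
3. ∠WVX = 55°  [same arc WX]
4. ∠VEX = 78°  [△VEX]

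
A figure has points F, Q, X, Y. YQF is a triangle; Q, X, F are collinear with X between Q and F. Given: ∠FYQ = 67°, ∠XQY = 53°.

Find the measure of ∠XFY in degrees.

1. ∠FQY = 53°  [X on ray QF]
2. ∠QFY = 60°  [△YQF]
3. ∠XFY = 60°  [X on ray FQ]

∠XFY = 60°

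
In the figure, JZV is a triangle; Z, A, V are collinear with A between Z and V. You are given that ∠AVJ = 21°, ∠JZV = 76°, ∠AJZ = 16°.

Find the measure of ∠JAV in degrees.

1. ∠AZJ = 76°  [A on ray ZV]
2. ∠JAZ = 88°  [△JZA]
3. ∠JAV = 92°  [linear pair at A on ZV]

∠JAV = 92°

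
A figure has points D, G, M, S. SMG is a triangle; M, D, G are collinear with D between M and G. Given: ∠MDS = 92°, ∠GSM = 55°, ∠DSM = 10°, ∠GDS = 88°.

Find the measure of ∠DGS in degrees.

∠DGS = 47°

1. ∠DMS = 78°  [△SMD]
2. ∠GMS = 78°  [D on ray MG]
3. ∠MGS = 47°  [△SMG]
4. ∠DGS = 47°  [D on ray GM]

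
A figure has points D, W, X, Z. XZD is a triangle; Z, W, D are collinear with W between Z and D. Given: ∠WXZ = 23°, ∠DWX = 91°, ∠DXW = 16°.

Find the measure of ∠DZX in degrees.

1. ∠XWZ = 89°  [linear pair at W on ZD]
2. ∠WZX = 68°  [△XZW]
3. ∠DZX = 68°  [W on ray ZD]

∠DZX = 68°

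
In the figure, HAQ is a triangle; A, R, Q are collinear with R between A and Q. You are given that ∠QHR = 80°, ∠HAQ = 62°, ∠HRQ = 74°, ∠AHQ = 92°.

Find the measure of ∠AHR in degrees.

∠AHR = 12°

1. ∠HAR = 62°  [R on ray AQ]
2. ∠ARH = 106°  [linear pair at R on AQ]
3. ∠AHR = 12°  [△HAR]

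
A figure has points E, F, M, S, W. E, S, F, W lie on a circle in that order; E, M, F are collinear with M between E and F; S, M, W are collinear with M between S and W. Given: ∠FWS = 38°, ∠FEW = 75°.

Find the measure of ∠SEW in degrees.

1. ∠FSW = 75°  [same arc FW]
2. ∠SFW = 67°  [△SFW]
3. ∠SEW = 113°  [cyclic ESFW, opposite ∠E+∠F]

∠SEW = 113°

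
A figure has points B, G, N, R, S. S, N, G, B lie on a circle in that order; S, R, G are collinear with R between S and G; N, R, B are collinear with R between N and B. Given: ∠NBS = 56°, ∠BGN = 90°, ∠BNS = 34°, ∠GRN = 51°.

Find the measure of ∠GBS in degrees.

∠GBS = 73°

1. ∠BGS = 34°  [same arc SB]
2. ∠BRS = 51°  [vertical angles at R]
3. ∠BSG = 73°  [△SRB]
4. ∠GBS = 73°  [△SGB]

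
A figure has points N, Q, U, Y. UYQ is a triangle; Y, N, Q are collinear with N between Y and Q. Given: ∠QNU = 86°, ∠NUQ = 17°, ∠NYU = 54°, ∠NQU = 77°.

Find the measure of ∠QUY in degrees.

1. ∠QYU = 54°  [N on ray YQ]
2. ∠UQY = 77°  [N on ray QY]
3. ∠QUY = 49°  [△UYQ]

∠QUY = 49°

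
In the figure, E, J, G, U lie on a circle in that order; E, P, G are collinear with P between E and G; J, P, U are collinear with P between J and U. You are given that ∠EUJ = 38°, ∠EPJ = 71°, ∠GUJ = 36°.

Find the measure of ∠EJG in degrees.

∠EJG = 106°

1. ∠EGJ = 38°  [same arc EJ]
2. ∠GEJ = 36°  [same arc JG]
3. ∠EJG = 106°  [△EJG]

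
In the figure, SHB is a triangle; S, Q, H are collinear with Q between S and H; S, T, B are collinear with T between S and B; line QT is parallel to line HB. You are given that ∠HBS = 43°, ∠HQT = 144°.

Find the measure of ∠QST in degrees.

1. ∠QTS = 43°  [QT∥HB, corresponding at T]
2. ∠SQT = 36°  [linear pair at Q on SH]
3. ∠QST = 101°  [△SQT]

∠QST = 101°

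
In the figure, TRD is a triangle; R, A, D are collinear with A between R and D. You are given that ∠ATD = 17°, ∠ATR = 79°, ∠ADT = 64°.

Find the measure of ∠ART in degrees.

∠ART = 20°

1. ∠DAT = 99°  [△TAD]
2. ∠RAT = 81°  [linear pair at A on RD]
3. ∠ART = 20°  [△TRA]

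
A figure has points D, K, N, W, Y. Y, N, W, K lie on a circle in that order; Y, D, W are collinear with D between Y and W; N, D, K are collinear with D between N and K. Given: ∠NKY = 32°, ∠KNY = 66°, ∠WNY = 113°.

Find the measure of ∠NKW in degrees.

∠NKW = 35°

1. ∠NWY = 32°  [same arc YN]
2. ∠NYW = 35°  [△YNW]
3. ∠NKW = 35°  [same arc NW]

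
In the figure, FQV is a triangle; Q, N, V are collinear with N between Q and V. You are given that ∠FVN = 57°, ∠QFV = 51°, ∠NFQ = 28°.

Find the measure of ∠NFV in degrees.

1. ∠FVQ = 57°  [N on ray VQ]
2. ∠FQV = 72°  [△FQV]
3. ∠FQN = 72°  [N on ray QV]
4. ∠FNQ = 80°  [△FQN]
5. ∠FNV = 100°  [linear pair at N on QV]
6. ∠NFV = 23°  [△FNV]

∠NFV = 23°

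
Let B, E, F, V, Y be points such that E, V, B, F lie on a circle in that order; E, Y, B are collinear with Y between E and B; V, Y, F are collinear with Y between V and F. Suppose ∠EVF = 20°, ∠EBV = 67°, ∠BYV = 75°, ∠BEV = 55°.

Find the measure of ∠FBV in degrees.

∠FBV = 87°

1. ∠BVF = 38°  [△VYB]
2. ∠BFV = 55°  [same arc VB]
3. ∠FBV = 87°  [△VBF]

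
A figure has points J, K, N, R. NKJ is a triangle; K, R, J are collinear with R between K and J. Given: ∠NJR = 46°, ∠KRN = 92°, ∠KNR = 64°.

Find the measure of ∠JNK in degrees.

∠JNK = 110°

1. ∠KJN = 46°  [R on ray JK]
2. ∠NKR = 24°  [△NKR]
3. ∠JKN = 24°  [R on ray KJ]
4. ∠JNK = 110°  [△NKJ]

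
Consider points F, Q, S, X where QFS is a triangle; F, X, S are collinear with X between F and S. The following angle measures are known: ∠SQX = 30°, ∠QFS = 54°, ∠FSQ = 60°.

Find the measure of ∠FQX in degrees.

1. ∠QFX = 54°  [X on ray FS]
2. ∠QSX = 60°  [X on ray SF]
3. ∠QXS = 90°  [△QXS]
4. ∠FXQ = 90°  [linear pair at X on FS]
5. ∠FQX = 36°  [△QFX]

∠FQX = 36°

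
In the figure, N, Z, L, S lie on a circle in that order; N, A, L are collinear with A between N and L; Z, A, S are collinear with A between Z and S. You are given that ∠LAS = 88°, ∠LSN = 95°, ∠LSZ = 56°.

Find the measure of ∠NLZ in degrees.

1. ∠LZN = 85°  [cyclic NZLS, opposite ∠Z+∠S]
2. ∠LNZ = 56°  [same arc ZL]
3. ∠NLZ = 39°  [△NZL]

∠NLZ = 39°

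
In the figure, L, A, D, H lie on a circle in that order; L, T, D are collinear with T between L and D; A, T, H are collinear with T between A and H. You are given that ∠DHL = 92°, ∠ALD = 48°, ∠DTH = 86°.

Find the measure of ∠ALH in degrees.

∠ALH = 90°

1. ∠DAL = 88°  [cyclic LADH, opposite ∠A+∠H]
2. ∠ADL = 44°  [△LAD]
3. ∠ATL = 86°  [vertical angles at T]
4. ∠AHL = 44°  [same arc LA]
5. ∠HAL = 46°  [△LTA]
6. ∠ALH = 90°  [△LAH]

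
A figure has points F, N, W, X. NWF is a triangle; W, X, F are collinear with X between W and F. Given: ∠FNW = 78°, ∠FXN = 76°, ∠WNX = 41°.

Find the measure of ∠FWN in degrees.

1. ∠NXW = 104°  [linear pair at X on WF]
2. ∠NWX = 35°  [△NWX]
3. ∠FWN = 35°  [X on ray WF]

∠FWN = 35°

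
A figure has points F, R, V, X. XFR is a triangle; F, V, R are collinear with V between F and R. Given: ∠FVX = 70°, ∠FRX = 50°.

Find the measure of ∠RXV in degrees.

∠RXV = 20°

1. ∠RVX = 110°  [linear pair at V on FR]
2. ∠VRX = 50°  [V on ray RF]
3. ∠RXV = 20°  [△XVR]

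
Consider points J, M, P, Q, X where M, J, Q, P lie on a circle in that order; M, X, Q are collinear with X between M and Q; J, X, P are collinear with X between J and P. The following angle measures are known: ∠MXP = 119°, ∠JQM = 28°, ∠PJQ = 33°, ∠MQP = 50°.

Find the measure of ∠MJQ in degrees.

1. ∠PMQ = 33°  [same arc QP]
2. ∠MPQ = 97°  [△MQP]
3. ∠MJQ = 83°  [cyclic MJQP, opposite ∠J+∠P]

∠MJQ = 83°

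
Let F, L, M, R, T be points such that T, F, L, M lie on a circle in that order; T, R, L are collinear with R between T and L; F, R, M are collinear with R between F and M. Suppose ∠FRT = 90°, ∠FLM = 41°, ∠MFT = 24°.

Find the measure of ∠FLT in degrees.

1. ∠FTM = 139°  [cyclic TFLM, opposite ∠T+∠L]
2. ∠FMT = 17°  [△TFM]
3. ∠FLT = 17°  [same arc TF]

∠FLT = 17°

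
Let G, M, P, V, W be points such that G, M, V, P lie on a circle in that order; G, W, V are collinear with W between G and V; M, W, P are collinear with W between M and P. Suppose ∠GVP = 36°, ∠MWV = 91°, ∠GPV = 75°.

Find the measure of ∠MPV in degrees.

∠MPV = 55°

1. ∠GMP = 36°  [same arc GP]
2. ∠GWM = 89°  [linear pair at W on GV]
3. ∠MGV = 55°  [△GWM]
4. ∠MPV = 55°  [same arc MV]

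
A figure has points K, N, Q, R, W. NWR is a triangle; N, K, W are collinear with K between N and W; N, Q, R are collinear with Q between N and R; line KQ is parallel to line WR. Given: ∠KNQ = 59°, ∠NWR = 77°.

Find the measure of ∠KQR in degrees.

1. ∠RNW = 59°  [K on NW, Q on NR]
2. ∠NRW = 44°  [△NWR]
3. ∠KQN = 44°  [KQ∥WR, corresponding at Q]
4. ∠KQR = 136°  [linear pair at Q on NR]

∠KQR = 136°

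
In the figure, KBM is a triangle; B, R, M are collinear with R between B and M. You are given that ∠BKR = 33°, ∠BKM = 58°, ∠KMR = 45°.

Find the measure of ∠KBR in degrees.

∠KBR = 77°

1. ∠BMK = 45°  [R on ray MB]
2. ∠KBM = 77°  [△KBM]
3. ∠KBR = 77°  [R on ray BM]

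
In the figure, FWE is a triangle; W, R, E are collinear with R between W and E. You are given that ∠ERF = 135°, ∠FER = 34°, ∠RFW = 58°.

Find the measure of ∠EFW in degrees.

1. ∠FRW = 45°  [linear pair at R on WE]
2. ∠FEW = 34°  [R on ray EW]
3. ∠FWR = 77°  [△FWR]
4. ∠EWF = 77°  [R on ray WE]
5. ∠EFW = 69°  [△FWE]

∠EFW = 69°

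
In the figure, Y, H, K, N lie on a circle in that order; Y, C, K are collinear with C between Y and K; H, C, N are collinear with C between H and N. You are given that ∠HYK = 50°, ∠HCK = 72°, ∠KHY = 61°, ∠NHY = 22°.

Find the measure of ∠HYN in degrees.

1. ∠HNK = 50°  [same arc HK]
2. ∠HKY = 69°  [△YHK]
3. ∠KHN = 39°  [△HCK]
4. ∠HKN = 91°  [△HKN]
5. ∠HYN = 89°  [cyclic YHKN, opposite ∠Y+∠K]

∠HYN = 89°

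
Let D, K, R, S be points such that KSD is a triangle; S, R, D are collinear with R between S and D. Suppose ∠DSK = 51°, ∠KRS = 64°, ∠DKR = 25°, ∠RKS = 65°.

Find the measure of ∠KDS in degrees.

∠KDS = 39°

1. ∠DRK = 116°  [linear pair at R on SD]
2. ∠KDR = 39°  [△KRD]
3. ∠KDS = 39°  [R on ray DS]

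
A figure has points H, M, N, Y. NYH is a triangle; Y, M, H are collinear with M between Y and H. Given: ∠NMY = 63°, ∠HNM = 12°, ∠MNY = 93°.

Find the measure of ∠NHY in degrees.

1. ∠HMN = 117°  [linear pair at M on YH]
2. ∠MHN = 51°  [△NMH]
3. ∠NHY = 51°  [M on ray HY]

∠NHY = 51°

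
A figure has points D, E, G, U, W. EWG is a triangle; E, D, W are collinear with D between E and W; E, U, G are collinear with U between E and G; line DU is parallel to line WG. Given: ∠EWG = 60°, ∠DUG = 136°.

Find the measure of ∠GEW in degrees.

1. ∠EDU = 60°  [DU∥WG, corresponding at D]
2. ∠DUE = 44°  [linear pair at U on EG]
3. ∠DEU = 76°  [△EDU]
4. ∠GEW = 76°  [D on EW, U on EG]

∠GEW = 76°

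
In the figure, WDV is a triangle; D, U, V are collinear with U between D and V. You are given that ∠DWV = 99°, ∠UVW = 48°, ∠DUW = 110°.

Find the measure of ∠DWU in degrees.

1. ∠DVW = 48°  [U on ray VD]
2. ∠VDW = 33°  [△WDV]
3. ∠UDW = 33°  [U on ray DV]
4. ∠DWU = 37°  [△WDU]

∠DWU = 37°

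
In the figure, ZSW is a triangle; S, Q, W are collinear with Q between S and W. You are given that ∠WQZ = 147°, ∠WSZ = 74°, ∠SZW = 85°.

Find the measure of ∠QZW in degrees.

∠QZW = 12°

1. ∠SWZ = 21°  [△ZSW]
2. ∠QWZ = 21°  [Q on ray WS]
3. ∠QZW = 12°  [△ZQW]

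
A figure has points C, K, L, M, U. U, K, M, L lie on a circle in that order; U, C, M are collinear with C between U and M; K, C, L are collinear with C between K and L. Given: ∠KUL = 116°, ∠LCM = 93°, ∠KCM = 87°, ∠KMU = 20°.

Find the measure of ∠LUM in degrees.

1. ∠LCU = 87°  [linear pair at C on UM]
2. ∠KLU = 20°  [same arc UK]
3. ∠LUM = 73°  [△UCL]

∠LUM = 73°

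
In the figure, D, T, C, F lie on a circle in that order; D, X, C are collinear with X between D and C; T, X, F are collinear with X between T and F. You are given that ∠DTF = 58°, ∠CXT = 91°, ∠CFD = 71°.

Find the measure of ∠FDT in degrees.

1. ∠DCF = 58°  [same arc DF]
2. ∠DXF = 91°  [vertical angles at X]
3. ∠CDF = 51°  [△DCF]
4. ∠DFT = 38°  [△DXF]
5. ∠FDT = 84°  [△DTF]

∠FDT = 84°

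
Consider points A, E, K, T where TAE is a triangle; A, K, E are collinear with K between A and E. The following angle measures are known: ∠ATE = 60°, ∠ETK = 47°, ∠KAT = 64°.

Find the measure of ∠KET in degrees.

∠KET = 56°

1. ∠EAT = 64°  [K on ray AE]
2. ∠AET = 56°  [△TAE]
3. ∠KET = 56°  [K on ray EA]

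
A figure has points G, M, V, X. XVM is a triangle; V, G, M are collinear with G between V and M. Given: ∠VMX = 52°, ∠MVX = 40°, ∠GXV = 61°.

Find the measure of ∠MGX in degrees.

1. ∠GVX = 40°  [G on ray VM]
2. ∠VGX = 79°  [△XVG]
3. ∠MGX = 101°  [linear pair at G on VM]

∠MGX = 101°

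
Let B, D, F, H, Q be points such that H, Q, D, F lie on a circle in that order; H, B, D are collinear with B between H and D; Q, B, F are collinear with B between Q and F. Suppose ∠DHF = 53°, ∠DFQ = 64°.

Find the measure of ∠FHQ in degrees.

1. ∠DQF = 53°  [same arc DF]
2. ∠FDQ = 63°  [△QDF]
3. ∠FHQ = 117°  [cyclic HQDF, opposite ∠H+∠D]

∠FHQ = 117°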